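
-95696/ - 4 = 23924/1 = 23924.00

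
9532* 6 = 57192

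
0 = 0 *4464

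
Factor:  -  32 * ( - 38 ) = 2^6 * 19^1=1216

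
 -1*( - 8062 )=8062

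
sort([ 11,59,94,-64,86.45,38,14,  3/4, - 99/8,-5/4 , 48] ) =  [ - 64,- 99/8,-5/4,3/4  ,  11,14,38,48,59,86.45,94] 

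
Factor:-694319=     -  694319^1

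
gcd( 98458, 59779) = 1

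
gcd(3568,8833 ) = 1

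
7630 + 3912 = 11542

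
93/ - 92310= - 31/30770=- 0.00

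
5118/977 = 5 + 233/977= 5.24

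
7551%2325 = 576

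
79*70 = 5530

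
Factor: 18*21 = 2^1*3^3*7^1 = 378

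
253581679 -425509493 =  - 171927814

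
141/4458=47/1486 = 0.03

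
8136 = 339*24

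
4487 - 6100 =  - 1613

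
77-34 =43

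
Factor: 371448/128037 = 2^3*3^1*7^( - 1 )*11^1 * 13^( - 1) = 264/91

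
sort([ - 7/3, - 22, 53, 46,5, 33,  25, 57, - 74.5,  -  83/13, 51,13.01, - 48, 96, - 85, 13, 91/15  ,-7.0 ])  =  [ - 85, - 74.5 , - 48,  -  22,  -  7.0, - 83/13,-7/3,5,91/15, 13, 13.01, 25,33,46,51, 53, 57, 96]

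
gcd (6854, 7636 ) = 46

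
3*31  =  93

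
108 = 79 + 29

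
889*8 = 7112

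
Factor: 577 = 577^1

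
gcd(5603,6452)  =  1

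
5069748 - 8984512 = -3914764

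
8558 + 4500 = 13058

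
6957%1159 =3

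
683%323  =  37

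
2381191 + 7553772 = 9934963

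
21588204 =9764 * 2211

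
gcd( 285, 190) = 95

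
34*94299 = 3206166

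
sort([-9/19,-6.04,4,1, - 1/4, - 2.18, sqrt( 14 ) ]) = [ - 6.04, - 2.18, - 9/19, - 1/4  ,  1,  sqrt( 14 ),4]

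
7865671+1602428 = 9468099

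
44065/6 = 44065/6 = 7344.17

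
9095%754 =47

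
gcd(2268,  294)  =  42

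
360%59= 6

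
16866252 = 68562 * 246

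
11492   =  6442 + 5050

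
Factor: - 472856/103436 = - 118214/25859 = - 2^1*19^( - 1 )*1361^( - 1)*59107^1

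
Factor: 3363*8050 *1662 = 44993913300 = 2^2*3^2*5^2*7^1 * 19^1*23^1*59^1*277^1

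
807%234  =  105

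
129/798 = 43/266 = 0.16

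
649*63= 40887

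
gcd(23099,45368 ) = 1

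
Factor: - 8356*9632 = -2^7*7^1*43^1 * 2089^1 = -80484992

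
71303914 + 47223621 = 118527535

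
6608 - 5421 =1187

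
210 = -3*( - 70)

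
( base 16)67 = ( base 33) 34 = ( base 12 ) 87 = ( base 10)103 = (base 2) 1100111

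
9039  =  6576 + 2463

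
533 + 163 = 696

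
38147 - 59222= - 21075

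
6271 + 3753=10024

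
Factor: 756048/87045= 2^4*5^( - 1 )*7^( - 1)*19^1= 304/35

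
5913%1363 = 461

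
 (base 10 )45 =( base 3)1200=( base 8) 55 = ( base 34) 1b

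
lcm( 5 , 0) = 0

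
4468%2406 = 2062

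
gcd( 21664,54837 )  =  677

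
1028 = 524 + 504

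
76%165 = 76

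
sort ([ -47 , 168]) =[ - 47 , 168]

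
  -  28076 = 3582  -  31658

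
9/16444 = 9/16444 = 0.00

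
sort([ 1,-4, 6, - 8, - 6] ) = [  -  8,  -  6,-4,1,6 ]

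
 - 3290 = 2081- 5371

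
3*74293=222879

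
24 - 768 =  - 744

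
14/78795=14/78795 = 0.00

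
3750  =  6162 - 2412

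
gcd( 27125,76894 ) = 1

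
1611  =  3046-1435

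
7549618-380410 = 7169208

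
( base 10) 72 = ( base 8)110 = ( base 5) 242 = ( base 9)80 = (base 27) 2I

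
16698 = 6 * 2783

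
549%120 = 69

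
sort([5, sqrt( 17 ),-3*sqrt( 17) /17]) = [-3*sqrt(17)/17,sqrt (17), 5]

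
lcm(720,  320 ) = 2880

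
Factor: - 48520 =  - 2^3* 5^1*1213^1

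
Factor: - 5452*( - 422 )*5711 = 2^3* 29^1*47^1*211^1*5711^1  =  13139548984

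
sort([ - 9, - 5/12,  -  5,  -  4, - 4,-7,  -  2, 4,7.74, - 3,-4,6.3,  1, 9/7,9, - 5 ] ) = [ - 9, - 7,-5, - 5, - 4, - 4, - 4, - 3, - 2 , - 5/12 , 1,9/7, 4, 6.3, 7.74,9 ]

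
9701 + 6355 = 16056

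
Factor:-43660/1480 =  -  2^(- 1)* 59^1 = - 59/2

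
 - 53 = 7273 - 7326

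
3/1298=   3/1298 = 0.00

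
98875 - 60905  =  37970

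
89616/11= 89616/11 = 8146.91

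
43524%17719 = 8086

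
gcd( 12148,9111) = 3037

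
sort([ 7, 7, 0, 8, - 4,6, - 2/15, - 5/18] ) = [ - 4, - 5/18, - 2/15  ,  0,6, 7 , 7,8] 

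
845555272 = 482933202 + 362622070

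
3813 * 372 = 1418436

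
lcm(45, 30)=90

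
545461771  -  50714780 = 494746991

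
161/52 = 161/52 = 3.10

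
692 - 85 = 607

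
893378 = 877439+15939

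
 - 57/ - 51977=57/51977   =  0.00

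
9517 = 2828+6689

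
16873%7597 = 1679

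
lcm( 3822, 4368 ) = 30576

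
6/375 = 2/125= 0.02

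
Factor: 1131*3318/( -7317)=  - 416962/813 = -  2^1*3^( - 1) * 7^1*13^1*29^1*79^1*271^ (-1)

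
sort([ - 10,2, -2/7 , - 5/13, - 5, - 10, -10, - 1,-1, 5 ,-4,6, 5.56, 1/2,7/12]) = [-10 , - 10,  -  10, - 5 , - 4,-1, - 1,-5/13, - 2/7,1/2,7/12,2,5, 5.56,6 ] 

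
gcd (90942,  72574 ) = 2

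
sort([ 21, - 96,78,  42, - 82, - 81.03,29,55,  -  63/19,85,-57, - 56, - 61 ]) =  [ - 96 ,  -  82 , - 81.03, - 61,-57, - 56, - 63/19, 21 , 29,42, 55,78, 85] 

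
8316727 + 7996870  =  16313597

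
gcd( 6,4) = 2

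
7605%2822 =1961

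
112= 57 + 55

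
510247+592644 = 1102891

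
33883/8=4235+3/8= 4235.38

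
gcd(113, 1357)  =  1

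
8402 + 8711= 17113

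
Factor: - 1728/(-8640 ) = 1/5 =5^(  -  1 )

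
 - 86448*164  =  -14177472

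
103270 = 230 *449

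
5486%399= 299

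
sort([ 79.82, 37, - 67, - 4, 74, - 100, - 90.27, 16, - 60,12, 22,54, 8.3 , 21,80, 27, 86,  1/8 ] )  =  [ -100, - 90.27, - 67, - 60, - 4, 1/8,8.3,  12, 16,21, 22, 27, 37,54,74, 79.82, 80, 86 ]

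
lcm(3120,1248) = 6240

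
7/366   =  7/366 = 0.02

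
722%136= 42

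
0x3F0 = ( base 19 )2F1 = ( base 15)473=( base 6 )4400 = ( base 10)1008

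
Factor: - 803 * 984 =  - 2^3  *  3^1 * 11^1*41^1  *73^1 =- 790152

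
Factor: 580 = 2^2*5^1*29^1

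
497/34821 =497/34821 = 0.01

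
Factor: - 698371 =  -  698371^1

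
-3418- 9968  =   - 13386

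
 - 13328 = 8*( - 1666 ) 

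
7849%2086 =1591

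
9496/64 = 1187/8 = 148.38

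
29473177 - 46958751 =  - 17485574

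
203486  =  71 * 2866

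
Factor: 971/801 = 3^( - 2 )*89^( - 1 )*971^1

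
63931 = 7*9133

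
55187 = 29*1903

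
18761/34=551 + 27/34 = 551.79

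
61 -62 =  - 1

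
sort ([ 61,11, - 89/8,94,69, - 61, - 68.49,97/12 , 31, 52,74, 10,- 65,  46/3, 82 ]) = [ - 68.49,  -  65,-61, - 89/8 , 97/12 , 10,  11 , 46/3,31, 52,61,  69,74 , 82, 94]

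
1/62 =1/62 = 0.02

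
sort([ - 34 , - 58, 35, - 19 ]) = [ - 58, - 34, - 19, 35]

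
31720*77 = 2442440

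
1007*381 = 383667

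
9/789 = 3/263 = 0.01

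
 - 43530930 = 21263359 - 64794289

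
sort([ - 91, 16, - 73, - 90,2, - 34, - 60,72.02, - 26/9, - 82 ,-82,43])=[ - 91, - 90, - 82, - 82, - 73, - 60, -34  ,-26/9,2,16, 43, 72.02] 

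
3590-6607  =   - 3017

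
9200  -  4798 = 4402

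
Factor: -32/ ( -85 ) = 2^5*5^( - 1 )*17^( - 1)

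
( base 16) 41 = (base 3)2102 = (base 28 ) 29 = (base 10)65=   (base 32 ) 21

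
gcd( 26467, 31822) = 7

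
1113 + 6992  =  8105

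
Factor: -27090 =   -  2^1*3^2*5^1*7^1  *43^1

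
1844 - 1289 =555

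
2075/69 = 2075/69 = 30.07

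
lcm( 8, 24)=24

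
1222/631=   1 + 591/631 = 1.94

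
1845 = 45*41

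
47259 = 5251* 9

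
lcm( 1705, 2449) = 134695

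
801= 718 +83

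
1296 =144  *9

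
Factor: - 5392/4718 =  - 8/7 = - 2^3*7^ ( - 1)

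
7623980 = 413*18460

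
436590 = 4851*90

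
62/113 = 62/113  =  0.55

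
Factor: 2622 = 2^1*3^1*19^1*23^1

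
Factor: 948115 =5^1*7^1*103^1*263^1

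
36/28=9/7 =1.29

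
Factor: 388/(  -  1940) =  - 1/5  =  - 5^ (  -  1 ) 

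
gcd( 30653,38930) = 1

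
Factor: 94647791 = 7^1*13521113^1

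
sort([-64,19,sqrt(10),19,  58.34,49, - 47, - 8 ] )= [ - 64, - 47, - 8,sqrt(10),19,19,49,58.34] 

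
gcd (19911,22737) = 3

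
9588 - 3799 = 5789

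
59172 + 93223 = 152395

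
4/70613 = 4/70613 = 0.00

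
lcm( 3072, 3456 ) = 27648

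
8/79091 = 8/79091 = 0.00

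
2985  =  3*995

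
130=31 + 99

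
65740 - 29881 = 35859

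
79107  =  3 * 26369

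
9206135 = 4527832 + 4678303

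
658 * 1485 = 977130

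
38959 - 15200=23759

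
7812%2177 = 1281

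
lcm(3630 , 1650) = 18150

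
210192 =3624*58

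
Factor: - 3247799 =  - 17^1*191047^1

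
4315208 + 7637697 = 11952905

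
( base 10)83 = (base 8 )123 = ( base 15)58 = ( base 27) 32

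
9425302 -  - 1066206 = 10491508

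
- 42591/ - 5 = 8518 + 1/5 = 8518.20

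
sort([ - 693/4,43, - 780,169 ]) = [ - 780, - 693/4,43,169]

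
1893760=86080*22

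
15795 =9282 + 6513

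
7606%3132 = 1342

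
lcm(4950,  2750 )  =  24750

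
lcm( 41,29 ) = 1189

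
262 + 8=270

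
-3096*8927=-27637992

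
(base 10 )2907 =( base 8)5533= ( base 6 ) 21243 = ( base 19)810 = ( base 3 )10222200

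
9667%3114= 325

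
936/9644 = 234/2411 = 0.10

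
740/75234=370/37617 = 0.01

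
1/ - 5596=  - 1/5596= - 0.00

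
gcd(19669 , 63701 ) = 1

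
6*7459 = 44754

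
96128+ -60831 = 35297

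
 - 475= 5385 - 5860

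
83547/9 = 9283 = 9283.00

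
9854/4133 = 9854/4133 = 2.38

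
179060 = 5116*35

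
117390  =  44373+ 73017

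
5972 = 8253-2281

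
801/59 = 801/59 = 13.58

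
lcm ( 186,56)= 5208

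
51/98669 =51/98669= 0.00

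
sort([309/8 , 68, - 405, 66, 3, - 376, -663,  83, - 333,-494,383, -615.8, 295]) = [ - 663, -615.8,-494 ,- 405 ,-376, - 333,3, 309/8, 66, 68, 83, 295, 383]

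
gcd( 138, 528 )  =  6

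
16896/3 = 5632 = 5632.00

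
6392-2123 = 4269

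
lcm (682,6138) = 6138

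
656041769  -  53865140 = 602176629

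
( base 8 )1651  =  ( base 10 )937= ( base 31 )U7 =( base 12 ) 661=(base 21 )22D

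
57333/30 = 1911+ 1/10 = 1911.10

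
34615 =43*805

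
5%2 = 1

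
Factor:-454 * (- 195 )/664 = 44265/332 =2^( - 2 )*3^1 * 5^1*13^1*83^( - 1) * 227^1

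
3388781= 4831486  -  1442705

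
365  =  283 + 82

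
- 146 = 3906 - 4052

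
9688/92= 2422/23 = 105.30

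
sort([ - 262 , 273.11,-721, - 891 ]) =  [-891,- 721,-262,  273.11]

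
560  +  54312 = 54872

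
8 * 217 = 1736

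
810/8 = 101 + 1/4 = 101.25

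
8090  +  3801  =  11891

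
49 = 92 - 43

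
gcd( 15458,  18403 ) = 1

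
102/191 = 102/191  =  0.53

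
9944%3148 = 500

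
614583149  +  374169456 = 988752605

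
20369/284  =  20369/284  =  71.72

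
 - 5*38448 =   -  192240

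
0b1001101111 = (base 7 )1550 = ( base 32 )JF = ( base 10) 623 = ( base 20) 1b3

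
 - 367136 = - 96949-270187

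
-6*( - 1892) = 11352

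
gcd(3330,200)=10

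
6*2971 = 17826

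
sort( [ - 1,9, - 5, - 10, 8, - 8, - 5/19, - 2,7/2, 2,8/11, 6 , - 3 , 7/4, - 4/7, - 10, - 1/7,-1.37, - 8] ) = [-10,-10 , - 8, - 8,-5, - 3, - 2,-1.37, - 1, - 4/7,  -  5/19, - 1/7,8/11, 7/4, 2, 7/2, 6 , 8 , 9] 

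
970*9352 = 9071440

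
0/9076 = 0 = 0.00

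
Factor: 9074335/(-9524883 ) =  - 3^( - 1) * 5^1  *  79^1*113^(-1)*22973^1*28097^(-1)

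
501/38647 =501/38647  =  0.01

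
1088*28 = 30464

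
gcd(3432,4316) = 52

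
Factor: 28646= 2^1 * 14323^1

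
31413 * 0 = 0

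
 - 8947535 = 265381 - 9212916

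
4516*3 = 13548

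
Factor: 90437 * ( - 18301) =-18301^1*90437^1 = - 1655087537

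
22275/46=484 + 11/46 = 484.24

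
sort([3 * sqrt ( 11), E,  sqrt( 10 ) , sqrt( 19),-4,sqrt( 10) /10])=[ - 4,sqrt( 10) /10, E,sqrt ( 10 ),sqrt( 19 ), 3* sqrt( 11 )] 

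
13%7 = 6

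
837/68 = 837/68 = 12.31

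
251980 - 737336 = -485356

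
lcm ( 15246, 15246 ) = 15246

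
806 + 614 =1420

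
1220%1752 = 1220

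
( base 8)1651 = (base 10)937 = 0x3A9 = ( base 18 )2g1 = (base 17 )342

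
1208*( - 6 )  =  -7248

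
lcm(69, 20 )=1380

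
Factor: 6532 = 2^2 * 23^1*71^1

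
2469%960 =549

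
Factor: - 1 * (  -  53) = 53 = 53^1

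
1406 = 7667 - 6261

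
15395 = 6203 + 9192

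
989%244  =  13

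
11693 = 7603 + 4090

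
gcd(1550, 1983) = 1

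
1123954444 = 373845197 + 750109247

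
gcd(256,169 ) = 1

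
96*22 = 2112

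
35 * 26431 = 925085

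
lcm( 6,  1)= 6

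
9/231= 3/77 = 0.04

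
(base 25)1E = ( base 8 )47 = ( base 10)39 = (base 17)25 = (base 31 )18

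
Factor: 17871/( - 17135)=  - 777/745 = - 3^1*5^( - 1)*7^1*37^1*149^( -1 )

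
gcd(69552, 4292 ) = 4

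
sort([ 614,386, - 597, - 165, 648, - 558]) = [  -  597,-558, - 165, 386, 614,648]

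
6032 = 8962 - 2930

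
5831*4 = 23324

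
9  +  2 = 11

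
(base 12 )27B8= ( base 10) 4604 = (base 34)3XE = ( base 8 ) 10774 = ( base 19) CE6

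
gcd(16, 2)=2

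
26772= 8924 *3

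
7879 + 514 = 8393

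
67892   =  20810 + 47082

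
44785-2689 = 42096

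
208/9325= 208/9325 =0.02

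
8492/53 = 8492/53=160.23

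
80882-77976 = 2906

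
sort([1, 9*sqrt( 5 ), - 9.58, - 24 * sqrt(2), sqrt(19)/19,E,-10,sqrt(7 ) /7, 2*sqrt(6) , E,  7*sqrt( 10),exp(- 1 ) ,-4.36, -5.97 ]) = [-24*sqrt( 2 ),  -  10, - 9.58, -5.97, - 4.36 , sqrt(19) /19,  exp(-1), sqrt(7) /7,  1, E, E, 2*sqrt(6), 9*sqrt(5), 7*sqrt(10)]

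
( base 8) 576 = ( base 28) DI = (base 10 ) 382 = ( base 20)j2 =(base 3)112011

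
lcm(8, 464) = 464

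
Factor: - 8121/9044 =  - 2^ (  -  2 )*3^1*7^( - 1) * 17^( - 1)*19^(-1 )*2707^1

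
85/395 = 17/79 = 0.22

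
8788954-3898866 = 4890088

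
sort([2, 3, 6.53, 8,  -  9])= [ - 9,2, 3 , 6.53,8]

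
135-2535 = -2400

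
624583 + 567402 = 1191985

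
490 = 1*490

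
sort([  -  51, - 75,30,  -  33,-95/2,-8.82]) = [ - 75,  -  51, - 95/2, -33, -8.82,  30]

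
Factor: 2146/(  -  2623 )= -2^1*29^1*37^1*43^(  -  1)*61^( - 1)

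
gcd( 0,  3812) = 3812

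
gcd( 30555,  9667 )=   7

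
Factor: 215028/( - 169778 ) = -594/469 = - 2^1*3^3*7^(-1 )*11^1* 67^ ( -1)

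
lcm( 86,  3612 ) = 3612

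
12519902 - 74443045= - 61923143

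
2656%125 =31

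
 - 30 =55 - 85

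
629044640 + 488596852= 1117641492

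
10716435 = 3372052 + 7344383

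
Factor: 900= 2^2 * 3^2*5^2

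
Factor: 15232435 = 5^1*3046487^1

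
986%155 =56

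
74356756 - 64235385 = 10121371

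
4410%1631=1148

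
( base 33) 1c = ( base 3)1200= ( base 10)45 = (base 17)2B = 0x2D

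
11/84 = 11/84  =  0.13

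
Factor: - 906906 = -2^1*3^1*7^1*11^1 *13^1*151^1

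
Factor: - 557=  - 557^1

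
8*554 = 4432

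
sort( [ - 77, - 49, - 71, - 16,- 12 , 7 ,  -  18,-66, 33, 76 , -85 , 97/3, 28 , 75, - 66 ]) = [ - 85, - 77, - 71,-66,-66 , - 49, - 18 , -16 ,  -  12 , 7 , 28,97/3 , 33, 75, 76 ] 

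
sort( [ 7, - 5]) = [ - 5, 7]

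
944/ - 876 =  - 2 + 202/219 = -1.08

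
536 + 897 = 1433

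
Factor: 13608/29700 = 2^1 *3^2 * 5^(  -  2 )*7^1*11^ ( - 1) = 126/275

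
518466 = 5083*102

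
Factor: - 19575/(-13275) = 87/59= 3^1*29^1*59^ (-1 )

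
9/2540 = 9/2540 = 0.00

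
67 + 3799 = 3866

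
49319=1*49319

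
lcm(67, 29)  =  1943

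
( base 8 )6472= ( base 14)133C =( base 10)3386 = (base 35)2qq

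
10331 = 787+9544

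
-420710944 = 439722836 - 860433780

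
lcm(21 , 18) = 126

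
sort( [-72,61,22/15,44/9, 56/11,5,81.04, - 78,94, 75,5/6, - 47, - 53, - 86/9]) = [ - 78,- 72, - 53, - 47,-86/9,  5/6,22/15,44/9, 5,56/11,  61,75,81.04, 94]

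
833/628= 833/628 = 1.33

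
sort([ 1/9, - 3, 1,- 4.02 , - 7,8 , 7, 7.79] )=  [-7  ,- 4.02, - 3, 1/9, 1,7,7.79,  8] 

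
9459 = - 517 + 9976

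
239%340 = 239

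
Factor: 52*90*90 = 2^4 * 3^4*5^2*13^1=421200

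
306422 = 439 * 698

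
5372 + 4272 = 9644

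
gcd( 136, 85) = 17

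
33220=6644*5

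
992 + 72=1064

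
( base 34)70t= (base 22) GH3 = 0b1111110111001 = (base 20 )1061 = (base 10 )8121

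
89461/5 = 89461/5= 17892.20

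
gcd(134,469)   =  67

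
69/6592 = 69/6592 = 0.01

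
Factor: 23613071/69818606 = 2^( - 1)*11^(-1)*13^(-1 )*244121^ ( - 1)*23613071^1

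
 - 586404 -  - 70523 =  - 515881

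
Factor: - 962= - 2^1*13^1*37^1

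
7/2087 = 7/2087 = 0.00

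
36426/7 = 5203+5/7=5203.71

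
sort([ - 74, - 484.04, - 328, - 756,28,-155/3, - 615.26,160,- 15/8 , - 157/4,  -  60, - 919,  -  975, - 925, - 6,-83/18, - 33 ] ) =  [ - 975, - 925,  -  919, - 756,-615.26, - 484.04 , - 328, - 74,- 60, - 155/3, - 157/4, - 33, - 6 , - 83/18,  -  15/8,28,  160 ] 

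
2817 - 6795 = -3978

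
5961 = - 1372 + 7333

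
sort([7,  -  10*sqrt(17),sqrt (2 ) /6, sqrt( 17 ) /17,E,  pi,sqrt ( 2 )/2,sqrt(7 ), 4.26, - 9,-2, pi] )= [ - 10 * sqrt( 17 ) , - 9, - 2,sqrt(2) /6, sqrt( 17 )/17, sqrt(2 ) /2, sqrt(7),E, pi,pi,4.26,7 ]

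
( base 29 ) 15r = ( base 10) 1013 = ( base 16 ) 3f5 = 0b1111110101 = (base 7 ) 2645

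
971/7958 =971/7958= 0.12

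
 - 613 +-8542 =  - 9155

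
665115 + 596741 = 1261856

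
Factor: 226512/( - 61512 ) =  - 2^1*3^1 * 11^1*13^1 * 233^ (-1 ) =-858/233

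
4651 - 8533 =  -3882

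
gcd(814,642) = 2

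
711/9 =79 = 79.00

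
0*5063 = 0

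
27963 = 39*717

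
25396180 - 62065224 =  - 36669044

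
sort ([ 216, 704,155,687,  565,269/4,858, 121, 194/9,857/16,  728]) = [194/9  ,  857/16 , 269/4, 121,155, 216,  565,687,704,728, 858] 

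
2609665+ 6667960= 9277625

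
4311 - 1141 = 3170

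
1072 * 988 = 1059136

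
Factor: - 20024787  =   - 3^1*6674929^1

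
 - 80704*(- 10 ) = 807040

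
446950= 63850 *7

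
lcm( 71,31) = 2201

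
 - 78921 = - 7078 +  - 71843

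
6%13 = 6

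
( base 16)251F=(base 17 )1ff0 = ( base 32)98V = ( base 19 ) 1763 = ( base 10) 9503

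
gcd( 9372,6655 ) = 11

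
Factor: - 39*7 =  - 273 = - 3^1*7^1*13^1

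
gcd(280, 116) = 4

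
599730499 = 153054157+446676342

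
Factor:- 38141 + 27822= - 17^1*607^1 = - 10319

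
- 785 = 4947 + -5732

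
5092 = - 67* ( - 76)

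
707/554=1 + 153/554=1.28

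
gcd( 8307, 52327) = 71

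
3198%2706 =492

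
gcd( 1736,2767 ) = 1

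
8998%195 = 28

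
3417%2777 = 640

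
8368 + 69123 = 77491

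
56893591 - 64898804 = - 8005213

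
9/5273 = 9/5273  =  0.00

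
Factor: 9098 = 2^1*4549^1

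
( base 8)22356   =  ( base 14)3634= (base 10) 9454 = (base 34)862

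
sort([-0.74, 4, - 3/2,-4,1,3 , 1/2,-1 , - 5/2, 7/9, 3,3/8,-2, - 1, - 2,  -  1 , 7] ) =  [-4, - 5/2 , - 2,-2, - 3/2 , -1,-1, - 1,-0.74, 3/8 , 1/2, 7/9, 1,3,3, 4, 7]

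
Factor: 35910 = 2^1*3^3*5^1*7^1*19^1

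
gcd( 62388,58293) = 9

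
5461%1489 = 994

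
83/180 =83/180 = 0.46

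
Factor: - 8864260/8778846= - 2^1*3^(  -  1)*5^1*19^1*59^( - 1 )*23327^1*24799^ ( - 1) = - 4432130/4389423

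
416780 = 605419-188639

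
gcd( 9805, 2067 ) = 53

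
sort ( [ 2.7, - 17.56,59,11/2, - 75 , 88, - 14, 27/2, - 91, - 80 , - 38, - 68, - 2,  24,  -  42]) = [ - 91 , - 80, - 75 , - 68, - 42 ,-38,-17.56, - 14  , - 2 , 2.7,11/2, 27/2,24 , 59 , 88] 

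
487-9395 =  - 8908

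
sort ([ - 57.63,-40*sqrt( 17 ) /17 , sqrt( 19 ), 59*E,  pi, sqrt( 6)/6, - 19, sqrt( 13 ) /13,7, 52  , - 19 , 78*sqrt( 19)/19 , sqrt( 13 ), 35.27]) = [-57.63, - 19, - 19, - 40*sqrt( 17 )/17, sqrt(13)/13,  sqrt( 6 )/6, pi,sqrt( 13), sqrt(19),  7, 78 *sqrt( 19 )/19, 35.27, 52, 59 * E]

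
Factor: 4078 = 2^1*2039^1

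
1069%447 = 175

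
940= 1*940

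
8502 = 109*78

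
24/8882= 12/4441 = 0.00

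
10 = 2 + 8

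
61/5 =61/5 = 12.20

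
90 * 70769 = 6369210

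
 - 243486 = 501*( - 486 ) 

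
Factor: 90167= 7^1*11^1 * 1171^1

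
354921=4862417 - 4507496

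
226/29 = 226/29 = 7.79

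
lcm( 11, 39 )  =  429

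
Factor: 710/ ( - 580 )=-71/58 = - 2^ ( - 1 ) * 29^(-1)*71^1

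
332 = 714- 382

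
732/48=61/4 = 15.25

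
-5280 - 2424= - 7704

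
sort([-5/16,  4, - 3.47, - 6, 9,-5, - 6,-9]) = [ - 9, - 6,-6,  -  5, - 3.47, - 5/16, 4, 9] 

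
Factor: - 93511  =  -11^1* 8501^1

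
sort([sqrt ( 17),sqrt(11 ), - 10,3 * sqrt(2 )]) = [ - 10, sqrt(11),sqrt(17),3*sqrt( 2 ) ] 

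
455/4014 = 455/4014  =  0.11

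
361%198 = 163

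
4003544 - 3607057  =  396487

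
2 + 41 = 43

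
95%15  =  5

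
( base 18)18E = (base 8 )742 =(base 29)GI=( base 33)EK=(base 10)482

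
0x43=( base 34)1x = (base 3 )2111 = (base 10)67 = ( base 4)1003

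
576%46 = 24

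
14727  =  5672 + 9055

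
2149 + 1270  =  3419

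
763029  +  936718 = 1699747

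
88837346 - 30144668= 58692678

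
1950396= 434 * 4494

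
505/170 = 101/34 = 2.97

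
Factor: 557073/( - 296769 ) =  - 993/529 = - 3^1*23^ ( - 2) * 331^1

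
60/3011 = 60/3011   =  0.02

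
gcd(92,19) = 1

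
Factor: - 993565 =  - 5^1* 17^1*11689^1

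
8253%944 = 701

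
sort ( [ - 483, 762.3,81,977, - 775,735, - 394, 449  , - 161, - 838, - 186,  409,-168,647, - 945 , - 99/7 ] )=[ - 945, - 838 , - 775, - 483, - 394 , - 186, - 168, - 161, - 99/7,81,409, 449,647,735, 762.3,977 ]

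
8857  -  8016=841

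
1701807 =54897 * 31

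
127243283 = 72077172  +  55166111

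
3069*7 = 21483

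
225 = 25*9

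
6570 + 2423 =8993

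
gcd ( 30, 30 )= 30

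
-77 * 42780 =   -  3294060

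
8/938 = 4/469 = 0.01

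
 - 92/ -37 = 92/37 = 2.49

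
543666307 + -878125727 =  - 334459420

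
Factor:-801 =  - 3^2 * 89^1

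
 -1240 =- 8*155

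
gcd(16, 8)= 8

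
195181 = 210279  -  15098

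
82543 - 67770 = 14773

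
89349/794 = 112 + 421/794 = 112.53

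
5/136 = 5/136=0.04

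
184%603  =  184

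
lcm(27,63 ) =189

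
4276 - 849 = 3427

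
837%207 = 9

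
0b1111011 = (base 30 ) 43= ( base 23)58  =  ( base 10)123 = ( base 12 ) A3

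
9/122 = 9/122= 0.07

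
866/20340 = 433/10170 = 0.04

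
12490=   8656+3834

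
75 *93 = 6975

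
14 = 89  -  75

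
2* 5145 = 10290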